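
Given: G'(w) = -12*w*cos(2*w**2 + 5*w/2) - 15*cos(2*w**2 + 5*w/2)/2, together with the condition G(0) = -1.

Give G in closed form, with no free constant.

G(w) = -3*sin(2*w**2 + 5*w/2) - 1

The substitution u = 2*w**2 + 5*w/2 works: G'(w) is exactly (dG/du)*(du/dw) for that inner function.
A general antiderivative is -3*sin(2*w**2 + 5*w/2) + C.
The condition gives C = -1 - (0) = -1.
So G(w) = -3*sin(2*w**2 + 5*w/2) - 1.
Check: d/dw[-3*sin(2*w**2 + 5*w/2) - 1] = -12*w*cos(2*w**2 + 5*w/2) - 15*cos(2*w**2 + 5*w/2)/2 = G'(w).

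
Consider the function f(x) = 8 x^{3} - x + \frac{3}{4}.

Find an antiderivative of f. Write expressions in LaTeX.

Integrate term by term and add the pieces.
Check: d/dx[2 x^{4} - \frac{x^{2}}{2} + \frac{3 x}{4}] = 8 x^{3} - x + \frac{3}{4} = f(x).

An antiderivative is F(x) = 2 x^{4} - \frac{x^{2}}{2} + \frac{3 x}{4}.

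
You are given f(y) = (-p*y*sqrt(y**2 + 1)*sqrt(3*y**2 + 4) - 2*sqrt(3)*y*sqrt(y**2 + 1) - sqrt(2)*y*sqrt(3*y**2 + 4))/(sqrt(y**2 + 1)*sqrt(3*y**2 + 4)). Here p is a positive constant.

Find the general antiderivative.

F(y) = -(3*p*y**2 + 6*sqrt(2)*sqrt(y**2 + 1) + 4*sqrt(3)*sqrt(3*y**2 + 4))/6 + C

A first test for any F(y): its y-derivative must equal f(y) identically.
Check: d/dy[-(3*p*y**2 + 6*sqrt(2)*sqrt(y**2 + 1) + 4*sqrt(3)*sqrt(3*y**2 + 4))/6] = (-p*y*sqrt(y**2 + 1)*sqrt(3*y**2 + 4) - 2*sqrt(3)*y*sqrt(y**2 + 1) - sqrt(2)*y*sqrt(3*y**2 + 4))/(sqrt(y**2 + 1)*sqrt(3*y**2 + 4)) = f(y).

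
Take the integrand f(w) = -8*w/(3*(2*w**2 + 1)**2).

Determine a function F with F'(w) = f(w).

f matches the chain-rule pattern g'(h)*h' with inner function h(w) = 3*w**2 + 3/2; substituting u = h(w) collapses the integral.
Check: d/dw[2/(6*w**2 + 3)] = -8*w/(12*w**4 + 12*w**2 + 3), which equals f(w).

An antiderivative is F(w) = 2/(6*w**2 + 3).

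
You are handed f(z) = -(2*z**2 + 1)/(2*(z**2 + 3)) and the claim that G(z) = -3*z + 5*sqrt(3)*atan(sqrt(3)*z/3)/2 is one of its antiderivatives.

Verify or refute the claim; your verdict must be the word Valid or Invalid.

d/dz[G] = (-6*z**2 - 3)/(2*z**2 + 6)
d/dz[G] - f(z) = (-2*z**2 - 1)/(z**2 + 3) != 0.

Invalid: d/dz[G] - f = (-2*z**2 - 1)/(z**2 + 3), which is not 0.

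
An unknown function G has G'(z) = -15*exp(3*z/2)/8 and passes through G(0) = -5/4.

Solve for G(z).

For G(z) to be correct, d/dz[G] must agree with the stated G'(z) identically.
A general antiderivative is -5*exp(3*z/2)/4 + C.
The condition gives C = -5/4 - (-5/4) = 0.
So G(z) = -5*exp(3*z/2)/4.
Check: d/dz[-5*exp(3*z/2)/4] = -15*exp(3*z/2)/8 = G'(z).

G(z) = -5*exp(3*z/2)/4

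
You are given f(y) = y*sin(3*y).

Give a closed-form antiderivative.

An antiderivative is F(y) = -y*cos(3*y)/3 + sin(3*y)/9.

Any candidate F(y) must reproduce f(y) exactly when differentiated.
Check: d/dy[-y*cos(3*y)/3 + sin(3*y)/9] = y*sin(3*y) = f(y).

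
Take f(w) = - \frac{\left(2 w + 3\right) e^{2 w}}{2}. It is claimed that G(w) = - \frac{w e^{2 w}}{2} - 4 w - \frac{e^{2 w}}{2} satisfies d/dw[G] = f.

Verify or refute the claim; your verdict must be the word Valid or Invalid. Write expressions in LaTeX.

d/dw[G] = - w e^{2 w} - \frac{3 e^{2 w}}{2} - 4
d/dw[G] - f(w) = -4 != 0.

Invalid: d/dw[G] - f = -4, which is not 0.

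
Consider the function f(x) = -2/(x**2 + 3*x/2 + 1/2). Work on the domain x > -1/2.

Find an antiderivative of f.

An antiderivative is F(x) = -4*log(x + 1/2) + 4*log(x + 1).

Factor the denominator ((x + 1)*(2*x + 1)) and decompose: f = -8/(2*x + 1) + 4/(x + 1); each piece integrates to a log, atan, or power term.
Check: d/dx[-4*log(x + 1/2) + 4*log(x + 1)] = -4/(2*x**2 + 3*x + 1), which equals f(x).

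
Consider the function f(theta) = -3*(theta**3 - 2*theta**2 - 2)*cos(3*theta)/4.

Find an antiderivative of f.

Whatever form F(theta) takes, F'(theta) = f(theta) is non-negotiable.
Check: d/dtheta[-theta**3*sin(3*theta)/4 + theta**2*sin(3*theta)/2 - theta**2*cos(3*theta)/4 + theta*sin(3*theta)/6 + theta*cos(3*theta)/3 + 7*sin(3*theta)/18 + cos(3*theta)/18] = -3*theta**3*cos(3*theta)/4 + 3*theta**2*cos(3*theta)/2 + 3*cos(3*theta)/2, which equals f(theta).

An antiderivative is F(theta) = -theta**3*sin(3*theta)/4 + theta**2*sin(3*theta)/2 - theta**2*cos(3*theta)/4 + theta*sin(3*theta)/6 + theta*cos(3*theta)/3 + 7*sin(3*theta)/18 + cos(3*theta)/18.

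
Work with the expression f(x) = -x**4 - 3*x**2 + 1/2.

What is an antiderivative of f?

An antiderivative is F(x) = -x**5/5 - x**3 + x/2.

Integrate term by term and add the pieces.
Check: d/dx[-x**5/5 - x**3 + x/2] = -x**4 - 3*x**2 + 1/2 = f(x).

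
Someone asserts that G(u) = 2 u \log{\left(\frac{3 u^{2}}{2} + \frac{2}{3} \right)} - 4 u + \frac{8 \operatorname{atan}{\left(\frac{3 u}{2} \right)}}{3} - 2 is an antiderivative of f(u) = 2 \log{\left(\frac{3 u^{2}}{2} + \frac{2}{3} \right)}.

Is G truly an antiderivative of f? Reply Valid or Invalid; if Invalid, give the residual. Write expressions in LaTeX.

d/du[G] = 2 \log{\left(9 u^{2} + 4 \right)} - 2 \log{\left(6 \right)}
This equals f(u) exactly, so the claim holds.

Valid - the claim checks out under differentiation.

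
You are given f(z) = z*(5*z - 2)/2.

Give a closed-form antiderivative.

An antiderivative is F(z) = 5*z**3/6 - z**2/2.

For F(z) to be correct the identity F'(z) - f(z) = 0 must hold.
Check: d/dz[5*z**3/6 - z**2/2] = 5*z**2/2 - z, which equals f(z).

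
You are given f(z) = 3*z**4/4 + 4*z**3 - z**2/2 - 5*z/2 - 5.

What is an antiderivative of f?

The integrand splits into summands that can be handled one at a time.
Check: d/dz[z*(9*z**4 + 60*z**3 - 10*z**2 - 75*z - 300)/60] = 3*z**4/4 + 4*z**3 - z**2/2 - 5*z/2 - 5 = f(z).

An antiderivative is F(z) = z*(9*z**4 + 60*z**3 - 10*z**2 - 75*z - 300)/60.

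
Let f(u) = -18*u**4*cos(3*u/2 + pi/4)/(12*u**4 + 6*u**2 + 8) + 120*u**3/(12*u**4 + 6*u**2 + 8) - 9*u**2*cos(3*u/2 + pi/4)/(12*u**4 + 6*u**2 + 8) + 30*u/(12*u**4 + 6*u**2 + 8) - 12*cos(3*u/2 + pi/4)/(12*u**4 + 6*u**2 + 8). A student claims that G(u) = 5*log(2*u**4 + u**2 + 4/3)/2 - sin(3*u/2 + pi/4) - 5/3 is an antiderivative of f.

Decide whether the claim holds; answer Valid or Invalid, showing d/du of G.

Valid - differentiating G returns exactly f.

d/du[G] = (-18*u**4*cos(3*u/2 + pi/4) + 120*u**3 - 9*u**2*cos(3*u/2 + pi/4) + 30*u - 12*cos(3*u/2 + pi/4))/(12*u**4 + 6*u**2 + 8)
This equals f(u) exactly, so the claim holds.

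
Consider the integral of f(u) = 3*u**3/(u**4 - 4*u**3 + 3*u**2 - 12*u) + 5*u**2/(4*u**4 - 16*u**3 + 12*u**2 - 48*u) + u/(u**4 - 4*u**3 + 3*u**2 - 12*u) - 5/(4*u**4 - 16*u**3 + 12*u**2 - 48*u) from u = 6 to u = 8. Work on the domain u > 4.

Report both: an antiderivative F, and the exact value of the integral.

Antiderivative: F(u) = 5*log(u)/48 + 859*log(u - 4)/304 + 2*log(u**2 + 3)/57 + 37*sqrt(3)*atan(sqrt(3)*u/3)/57; value = -859*log(2)/304 - 37*sqrt(3)*atan(2*sqrt(3))/57 - 5*log(6)/48 - 2*log(39)/57 + 2*log(67)/57 + 5*log(8)/48 + 37*sqrt(3)*atan(8*sqrt(3)/3)/57 + 859*log(4)/304

Factor the denominator (4*u*(u - 4)*(u**2 + 3)) and decompose: f = (4*u + 111)/(57*(u**2 + 3)) + 859/(304*(u - 4)) + 5/(48*u); each piece integrates to a log, atan, or power term.
F(u) = 5*log(u)/48 + 859*log(u - 4)/304 + 2*log(u**2 + 3)/57 + 37*sqrt(3)*atan(sqrt(3)*u/3)/57 is an antiderivative of f.
Check: d/du[5*log(u)/48 + 859*log(u - 4)/304 + 2*log(u**2 + 3)/57 + 37*sqrt(3)*atan(sqrt(3)*u/3)/57] = (12*u**3 + 5*u**2 + 4*u - 5)/(4*u**4 - 16*u**3 + 12*u**2 - 48*u), which equals f(u).
F(8) = 2*log(67)/57 + 5*log(8)/48 + 37*sqrt(3)*atan(8*sqrt(3)/3)/57 + 859*log(4)/304; F(6) = 2*log(39)/57 + 5*log(6)/48 + 37*sqrt(3)*atan(2*sqrt(3))/57 + 859*log(2)/304.
Integral = F(8) - F(6) = -859*log(2)/304 - 37*sqrt(3)*atan(2*sqrt(3))/57 - 5*log(6)/48 - 2*log(39)/57 + 2*log(67)/57 + 5*log(8)/48 + 37*sqrt(3)*atan(8*sqrt(3)/3)/57 + 859*log(4)/304.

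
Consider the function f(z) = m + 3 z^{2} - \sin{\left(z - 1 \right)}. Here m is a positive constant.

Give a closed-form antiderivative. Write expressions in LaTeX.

Integrate term by term and add the pieces.
Check: d/dz[m z + z^{3} + \cos{\left(z - 1 \right)}] = m + 3 z^{2} - \sin{\left(z - 1 \right)} = f(z).

An antiderivative is F(z) = m z + z^{3} + \cos{\left(z - 1 \right)}.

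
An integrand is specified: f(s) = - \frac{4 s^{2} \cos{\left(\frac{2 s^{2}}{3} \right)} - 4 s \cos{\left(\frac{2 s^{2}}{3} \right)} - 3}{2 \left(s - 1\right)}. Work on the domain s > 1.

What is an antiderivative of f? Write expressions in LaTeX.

An antiderivative is F(s) = \frac{3 \log{\left(s - 1 \right)}}{2} - \frac{3 \sin{\left(\frac{2 s^{2}}{3} \right)}}{2}.

Whatever form F(s) takes, F'(s) = f(s) is non-negotiable.
Check: d/ds[\frac{3 \log{\left(s - 1 \right)}}{2} - \frac{3 \sin{\left(\frac{2 s^{2}}{3} \right)}}{2}] = \frac{- 4 s^{2} \cos{\left(\frac{2 s^{2}}{3} \right)} + 4 s \cos{\left(\frac{2 s^{2}}{3} \right)} + 3}{2 s - 2}, which equals f(s).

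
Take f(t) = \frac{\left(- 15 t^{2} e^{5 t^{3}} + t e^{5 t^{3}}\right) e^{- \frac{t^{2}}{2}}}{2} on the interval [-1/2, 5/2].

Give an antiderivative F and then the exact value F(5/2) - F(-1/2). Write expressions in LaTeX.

The substitution u = 5 t^{3} - \frac{t^{2}}{2} works: f is exactly (dF/du)*(du/dt) for that inner function.
F(t) = - \frac{e^{- \frac{t^{2}}{2}} e^{5 t^{3}}}{2} is an antiderivative of f.
Check: d/dt[- \frac{e^{- \frac{t^{2}}{2}} e^{5 t^{3}}}{2}] = \frac{\left(- 15 t^{2} e^{5 t^{3}} + t e^{5 t^{3}}\right) e^{- \frac{t^{2}}{2}}}{2} = f(t).
F(5/2) = - \frac{e^{75}}{2}; F(-1/2) = - \frac{1}{2 e^{\frac{3}{4}}}.
Integral = F(5/2) - F(-1/2) = - \frac{e^{75}}{2} + \frac{1}{2 e^{\frac{3}{4}}}.

Antiderivative: F(t) = - \frac{e^{- \frac{t^{2}}{2}} e^{5 t^{3}}}{2}; value = - \frac{e^{75}}{2} + \frac{1}{2 e^{\frac{3}{4}}}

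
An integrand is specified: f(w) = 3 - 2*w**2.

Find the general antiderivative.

F(w) = -2*w**3/3 + 3*w + C

A candidate is checked by its d/dw: the result must match f(w).
Check: d/dw[-2*w**3/3 + 3*w] = 3 - 2*w**2 = f(w).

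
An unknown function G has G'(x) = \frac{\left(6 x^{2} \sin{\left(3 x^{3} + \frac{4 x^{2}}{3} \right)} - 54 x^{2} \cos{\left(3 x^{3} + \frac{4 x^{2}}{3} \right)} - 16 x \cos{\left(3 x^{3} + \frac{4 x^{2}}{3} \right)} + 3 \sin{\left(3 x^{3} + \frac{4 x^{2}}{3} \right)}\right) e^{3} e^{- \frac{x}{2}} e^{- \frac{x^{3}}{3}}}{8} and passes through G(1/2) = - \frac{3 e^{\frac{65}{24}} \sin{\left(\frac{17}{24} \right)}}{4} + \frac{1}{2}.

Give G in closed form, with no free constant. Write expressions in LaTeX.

Recognize the product-rule pattern: G'(x) = u'v + uv' with u = - \frac{3 e^{- \frac{x^{3}}{3} - \frac{x}{2} + 3}}{4}, v = \sin{\left(3 x^{3} + \frac{4 x^{2}}{3} \right)}, so integration by parts undoes it.
A general antiderivative is - \frac{3 e^{- \frac{x^{3}}{3} - \frac{x}{2} + 3} \sin{\left(3 x^{3} + \frac{4 x^{2}}{3} \right)}}{4} + C.
The condition gives C = - \frac{3 e^{\frac{65}{24}} \sin{\left(\frac{17}{24} \right)}}{4} + \frac{1}{2} - (- \frac{3 e^{\frac{65}{24}} \sin{\left(\frac{17}{24} \right)}}{4}) = \frac{1}{2}.
So G(x) = \frac{\left(\frac{2 e^{\frac{x}{2}} e^{\frac{x^{3}}{3}}}{e^{3}} - 3 \sin{\left(3 x^{3} + \frac{4 x^{2}}{3} \right)}\right) e^{3} e^{- \frac{x}{2}} e^{- \frac{x^{3}}{3}}}{4}.
Check: d/dx[\frac{\left(\frac{2 e^{\frac{x}{2}} e^{\frac{x^{3}}{3}}}{e^{3}} - 3 \sin{\left(3 x^{3} + \frac{4 x^{2}}{3} \right)}\right) e^{3} e^{- \frac{x}{2}} e^{- \frac{x^{3}}{3}}}{4}] = \frac{\left(6 x^{2} e^{3} \sin{\left(3 x^{3} + \frac{4 x^{2}}{3} \right)} - 54 x^{2} e^{3} \cos{\left(3 x^{3} + \frac{4 x^{2}}{3} \right)} - 16 x e^{3} \cos{\left(3 x^{3} + \frac{4 x^{2}}{3} \right)} + 3 e^{3} \sin{\left(3 x^{3} + \frac{4 x^{2}}{3} \right)}\right) e^{- \frac{x}{2}} e^{- \frac{x^{3}}{3}}}{8}, which equals G'(x).

G(x) = \frac{\left(\frac{2 e^{\frac{x}{2}} e^{\frac{x^{3}}{3}}}{e^{3}} - 3 \sin{\left(3 x^{3} + \frac{4 x^{2}}{3} \right)}\right) e^{3} e^{- \frac{x}{2}} e^{- \frac{x^{3}}{3}}}{4}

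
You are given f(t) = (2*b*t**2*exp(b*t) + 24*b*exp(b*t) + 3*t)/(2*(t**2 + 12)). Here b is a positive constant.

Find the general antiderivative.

Differentiate the proposed F(t) back; it has to land on f(t) exactly.
Check: d/dt[(4*exp(b*t) + 3*log(t**2/2 + 6))/4] = (2*b*t**2*exp(b*t) + 24*b*exp(b*t) + 3*t)/(2*t**2 + 24), which equals f(t).

F(t) = (4*exp(b*t) + 3*log(t**2/2 + 6))/4 + C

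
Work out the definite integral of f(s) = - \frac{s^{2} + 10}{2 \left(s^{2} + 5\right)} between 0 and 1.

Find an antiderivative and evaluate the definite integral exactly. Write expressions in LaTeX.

Antiderivative: F(s) = - \frac{s}{2} - \frac{\sqrt{5} \operatorname{atan}{\left(\frac{\sqrt{5} s}{5} \right)}}{2}; value = - \frac{1}{2} - \frac{\sqrt{5} \operatorname{atan}{\left(\frac{\sqrt{5}}{5} \right)}}{2}

An antiderivative F(s) passes only if d/ds[F] lands on f(s) exactly.
F(s) = - \frac{s}{2} - \frac{\sqrt{5} \operatorname{atan}{\left(\frac{\sqrt{5} s}{5} \right)}}{2} is an antiderivative of f.
Check: d/ds[- \frac{s}{2} - \frac{\sqrt{5} \operatorname{atan}{\left(\frac{\sqrt{5} s}{5} \right)}}{2}] = \frac{- s^{2} - 10}{2 s^{2} + 10}, which equals f(s).
F(1) = - \frac{1}{2} - \frac{\sqrt{5} \operatorname{atan}{\left(\frac{\sqrt{5}}{5} \right)}}{2}; F(0) = 0.
Integral = F(1) - F(0) = - \frac{1}{2} - \frac{\sqrt{5} \operatorname{atan}{\left(\frac{\sqrt{5}}{5} \right)}}{2}.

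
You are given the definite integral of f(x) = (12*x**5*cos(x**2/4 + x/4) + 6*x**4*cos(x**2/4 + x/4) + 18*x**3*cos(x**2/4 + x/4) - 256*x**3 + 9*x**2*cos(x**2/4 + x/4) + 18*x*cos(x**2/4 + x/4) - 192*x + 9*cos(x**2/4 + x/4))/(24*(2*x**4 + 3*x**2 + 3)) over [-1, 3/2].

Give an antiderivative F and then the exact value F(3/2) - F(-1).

Any candidate F(x) must reproduce f(x) exactly when differentiated.
F(x) = -4*log(2*x**4/3 + x**2 + 1)/3 + sin(x**2/4 + x/4)/2 is an antiderivative of f.
Check: d/dx[-4*log(2*x**4/3 + x**2 + 1)/3 + sin(x**2/4 + x/4)/2] = (12*x**5*cos(x**2/4 + x/4) + 6*x**4*cos(x**2/4 + x/4) + 18*x**3*cos(x**2/4 + x/4) - 256*x**3 + 9*x**2*cos(x**2/4 + x/4) + 18*x*cos(x**2/4 + x/4) - 192*x + 9*cos(x**2/4 + x/4))/(48*x**4 + 72*x**2 + 72), which equals f(x).
F(3/2) = -4*log(53/8)/3 + sin(15/16)/2; F(-1) = -4*log(8/3)/3.
Integral = F(3/2) - F(-1) = -4*log(53/8)/3 + sin(15/16)/2 + 4*log(8/3)/3.

Antiderivative: F(x) = -4*log(2*x**4/3 + x**2 + 1)/3 + sin(x**2/4 + x/4)/2; value = -4*log(53/8)/3 + sin(15/16)/2 + 4*log(8/3)/3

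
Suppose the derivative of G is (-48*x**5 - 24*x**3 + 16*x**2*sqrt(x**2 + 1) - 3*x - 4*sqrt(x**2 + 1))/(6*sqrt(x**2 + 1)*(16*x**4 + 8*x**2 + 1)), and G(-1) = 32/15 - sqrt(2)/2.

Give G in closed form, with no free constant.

Recover the given G'(x) by differentiating a candidate G(x); any mismatch rules it out.
A general antiderivative is -x/(3*(2*x**2 + 1/2)) - sqrt(x**2 + 1)/2 + C.
The condition gives C = 32/15 - sqrt(2)/2 - (2/15 - sqrt(2)/2) = 2.
So G(x) = -(12*x**2*sqrt(x**2 + 1) - 48*x**2 + 4*x + 3*sqrt(x**2 + 1) - 12)/(6*(4*x**2 + 1)).
Check: d/dx[-(12*x**2*sqrt(x**2 + 1) - 48*x**2 + 4*x + 3*sqrt(x**2 + 1) - 12)/(6*(4*x**2 + 1))] = (-48*x**5 - 24*x**3 + 16*x**2*sqrt(x**2 + 1) - 3*x - 4*sqrt(x**2 + 1))/(96*x**4*sqrt(x**2 + 1) + 48*x**2*sqrt(x**2 + 1) + 6*sqrt(x**2 + 1)), which equals G'(x).

G(x) = -(12*x**2*sqrt(x**2 + 1) - 48*x**2 + 4*x + 3*sqrt(x**2 + 1) - 12)/(6*(4*x**2 + 1))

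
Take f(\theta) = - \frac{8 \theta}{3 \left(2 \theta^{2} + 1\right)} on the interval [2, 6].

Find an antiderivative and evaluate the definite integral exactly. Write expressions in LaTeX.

Antiderivative: F(\theta) = - \frac{2 \log{\left(2 \theta^{2} + 1 \right)}}{3}; value = - \frac{2 \log{\left(73 \right)}}{3} + \frac{2 \log{\left(9 \right)}}{3}

f matches the chain-rule pattern g'(h)*h' with inner function h(\theta) = 2 \theta^{2} + 1; substituting u = h(\theta) collapses the integral.
F(\theta) = - \frac{2 \log{\left(2 \theta^{2} + 1 \right)}}{3} is an antiderivative of f.
Check: d/d\theta[- \frac{2 \log{\left(2 \theta^{2} + 1 \right)}}{3}] = - \frac{8 \theta}{6 \theta^{2} + 3}, which equals f(\theta).
F(6) = - \frac{2 \log{\left(73 \right)}}{3}; F(2) = - \frac{2 \log{\left(9 \right)}}{3}.
Integral = F(6) - F(2) = - \frac{2 \log{\left(73 \right)}}{3} + \frac{2 \log{\left(9 \right)}}{3}.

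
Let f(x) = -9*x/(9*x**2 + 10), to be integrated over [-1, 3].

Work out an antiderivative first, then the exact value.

The substitution u = 3*x**2/2 + 5/3 works: f is exactly (dF/du)*(du/dx) for that inner function.
F(x) = -log(3*x**2/2 + 5/3)/2 is an antiderivative of f.
Check: d/dx[-log(3*x**2/2 + 5/3)/2] = -9*x/(9*x**2 + 10) = f(x).
F(3) = -log(91/6)/2; F(-1) = -log(19/6)/2.
Integral = F(3) - F(-1) = -log(91/6)/2 + log(19/6)/2.

Antiderivative: F(x) = -log(3*x**2/2 + 5/3)/2; value = -log(91/6)/2 + log(19/6)/2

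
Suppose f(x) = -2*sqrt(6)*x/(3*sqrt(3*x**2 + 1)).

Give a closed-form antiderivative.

An antiderivative is F(x) = -2*sqrt(2*x**2 + 2/3)/3.

The substitution u = 2*x**2 + 2/3 works: f is exactly (dF/du)*(du/dx) for that inner function.
Check: d/dx[-2*sqrt(2*x**2 + 2/3)/3] = -2*sqrt(6)*x/(3*sqrt(3*x**2 + 1)) = f(x).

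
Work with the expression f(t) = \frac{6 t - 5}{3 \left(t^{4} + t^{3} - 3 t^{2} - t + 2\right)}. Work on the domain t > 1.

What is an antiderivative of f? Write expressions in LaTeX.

An antiderivative is F(t) = \frac{31 \log{\left(t - 1 \right)}}{108} - \frac{11 \log{\left(t + 1 \right)}}{12} + \frac{17 \log{\left(t + 2 \right)}}{27} - \frac{1}{18 t - 18}.

The denominator factors as 3 \left(t - 1\right)^{2} \left(t + 1\right) \left(t + 2\right); partial fractions split f into directly integrable pieces: \frac{17}{27 \left(t + 2\right)} - \frac{11}{12 \left(t + 1\right)} + \frac{31}{108 \left(t - 1\right)} + \frac{1}{18 \left(t - 1\right)^{2}}.
Check: d/dt[\frac{31 \log{\left(t - 1 \right)}}{108} - \frac{11 \log{\left(t + 1 \right)}}{12} + \frac{17 \log{\left(t + 2 \right)}}{27} - \frac{1}{18 t - 18}] = \frac{6 t - 5}{3 t^{4} + 3 t^{3} - 9 t^{2} - 3 t + 6}, which equals f(t).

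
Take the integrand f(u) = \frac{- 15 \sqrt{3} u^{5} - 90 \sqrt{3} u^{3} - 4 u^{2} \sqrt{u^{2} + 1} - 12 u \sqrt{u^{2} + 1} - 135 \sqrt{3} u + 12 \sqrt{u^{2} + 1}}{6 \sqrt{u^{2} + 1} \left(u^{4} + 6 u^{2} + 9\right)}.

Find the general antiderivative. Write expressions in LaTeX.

A candidate is checked by its d/du: the result must match f(u).
Check: d/du[- \frac{15 \sqrt{3} u^{2} \sqrt{u^{2} + 1} - 4 u + 45 \sqrt{3} \sqrt{u^{2} + 1} - 6}{6 \left(u^{2} + 3\right)}] = \frac{- 15 \sqrt{3} u^{5} - 90 \sqrt{3} u^{3} - 4 u^{2} \sqrt{u^{2} + 1} - 12 u \sqrt{u^{2} + 1} - 135 \sqrt{3} u + 12 \sqrt{u^{2} + 1}}{6 u^{4} \sqrt{u^{2} + 1} + 36 u^{2} \sqrt{u^{2} + 1} + 54 \sqrt{u^{2} + 1}}, which equals f(u).

F(u) = - \frac{15 \sqrt{3} u^{2} \sqrt{u^{2} + 1} - 4 u + 45 \sqrt{3} \sqrt{u^{2} + 1} - 6}{6 \left(u^{2} + 3\right)} + C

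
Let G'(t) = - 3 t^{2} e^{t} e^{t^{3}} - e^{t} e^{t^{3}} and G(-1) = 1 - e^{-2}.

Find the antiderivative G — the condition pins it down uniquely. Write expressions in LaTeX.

The substitution u = t^{3} + t works: G'(t) is exactly (dG/du)*(du/dt) for that inner function.
A general antiderivative is - e^{t^{3} + t} + C.
The condition gives C = 1 - e^{-2} - (- \frac{1}{e^{2}}) = 1.
So G(t) = 1 - e^{t^{3} + t}.
Check: d/dt[1 - e^{t^{3} + t}] = - 3 t^{2} e^{t} e^{t^{3}} - e^{t} e^{t^{3}} = G'(t).

G(t) = 1 - e^{t^{3} + t}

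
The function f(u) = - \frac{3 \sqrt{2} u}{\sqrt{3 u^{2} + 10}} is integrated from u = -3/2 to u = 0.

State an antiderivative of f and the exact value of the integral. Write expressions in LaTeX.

The substitution w = \frac{3 u^{2}}{2} + 5 works: f is exactly (dF/dw)*(dw/du) for that inner function.
F(u) = - 2 \sqrt{\frac{3 u^{2}}{2} + 5} is an antiderivative of f.
Check: d/du[- 2 \sqrt{\frac{3 u^{2}}{2} + 5}] = - \frac{3 \sqrt{2} u}{\sqrt{3 u^{2} + 10}} = f(u).
F(0) = - 2 \sqrt{5}; F(-3/2) = - \frac{\sqrt{134}}{2}.
Integral = F(0) - F(-3/2) = - 2 \sqrt{5} + \frac{\sqrt{134}}{2}.

Antiderivative: F(u) = - 2 \sqrt{\frac{3 u^{2}}{2} + 5}; value = - 2 \sqrt{5} + \frac{\sqrt{134}}{2}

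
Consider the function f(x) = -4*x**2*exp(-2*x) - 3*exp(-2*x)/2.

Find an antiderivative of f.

An antiderivative is F(x) = (8*x**2 + 8*x + 7)*exp(-2*x)/4.

Recognize the product-rule pattern: f = u'v + uv' with u = 2*x**2 + 2*x + 7/4, v = exp(-2*x), so integration by parts undoes it.
Check: d/dx[(8*x**2 + 8*x + 7)*exp(-2*x)/4] = (-8*x**2 - 3)*exp(-2*x)/2, which equals f(x).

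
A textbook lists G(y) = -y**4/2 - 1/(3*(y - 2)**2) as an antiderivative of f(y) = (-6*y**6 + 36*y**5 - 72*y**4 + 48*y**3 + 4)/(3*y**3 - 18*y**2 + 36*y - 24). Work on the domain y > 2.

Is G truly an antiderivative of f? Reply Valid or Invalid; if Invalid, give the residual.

Invalid: d/dy[G] - f = -2/(3*y**3 - 18*y**2 + 36*y - 24), which is not 0.

d/dy[G] = (-6*y**6 + 36*y**5 - 72*y**4 + 48*y**3 + 2)/(3*y**3 - 18*y**2 + 36*y - 24)
d/dy[G] - f(y) = -2/(3*y**3 - 18*y**2 + 36*y - 24) != 0.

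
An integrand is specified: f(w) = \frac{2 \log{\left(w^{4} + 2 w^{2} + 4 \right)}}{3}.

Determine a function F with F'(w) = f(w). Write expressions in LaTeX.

An antiderivative is F(w) = \frac{2 w \log{\left(w^{4} + 2 w^{2} + 4 \right)}}{3} - \frac{8 w}{3} - \frac{\sqrt{2} \log{\left(w^{2} - \sqrt{2} w + 2 \right)}}{3} + \frac{\sqrt{2} \log{\left(w^{2} + \sqrt{2} w + 2 \right)}}{3} + \frac{2 \sqrt{6} \operatorname{atan}{\left(\frac{\sqrt{6} w}{3} - \frac{\sqrt{3}}{3} \right)}}{3} + \frac{2 \sqrt{6} \operatorname{atan}{\left(\frac{\sqrt{6} w}{3} + \frac{\sqrt{3}}{3} \right)}}{3}.

Check any antiderivative F(w) by computing F'(w) and comparing it with f(w).
Check: d/dw[\frac{2 w \log{\left(w^{4} + 2 w^{2} + 4 \right)}}{3} - \frac{8 w}{3} - \frac{\sqrt{2} \log{\left(w^{2} - \sqrt{2} w + 2 \right)}}{3} + \frac{\sqrt{2} \log{\left(w^{2} + \sqrt{2} w + 2 \right)}}{3} + \frac{2 \sqrt{6} \operatorname{atan}{\left(\frac{\sqrt{6} w}{3} - \frac{\sqrt{3}}{3} \right)}}{3} + \frac{2 \sqrt{6} \operatorname{atan}{\left(\frac{\sqrt{6} w}{3} + \frac{\sqrt{3}}{3} \right)}}{3}] = \frac{2 \log{\left(w^{4} + 2 w^{2} + 4 \right)}}{3} = f(w).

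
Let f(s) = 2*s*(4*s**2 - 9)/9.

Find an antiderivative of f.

The substitution u = s**2/3 - 3/4 works: f is exactly (dF/du)*(du/ds) for that inner function.
Check: d/ds[2*s**4/9 - s**2] = 8*s**3/9 - 2*s, which equals f(s).

An antiderivative is F(s) = 2*s**4/9 - s**2.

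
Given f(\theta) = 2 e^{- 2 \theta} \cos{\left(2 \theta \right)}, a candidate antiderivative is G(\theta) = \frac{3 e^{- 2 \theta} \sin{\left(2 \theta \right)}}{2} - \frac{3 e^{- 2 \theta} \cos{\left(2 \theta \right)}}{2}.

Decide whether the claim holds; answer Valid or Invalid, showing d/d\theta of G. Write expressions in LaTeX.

d/d\theta[G] = 6 e^{- 2 \theta} \cos{\left(2 \theta \right)}
d/d\theta[G] - f(\theta) = 4 e^{- 2 \theta} \cos{\left(2 \theta \right)} != 0.

Invalid: d/d\theta[G] - f = 4 e^{- 2 \theta} \cos{\left(2 \theta \right)}, which is not 0.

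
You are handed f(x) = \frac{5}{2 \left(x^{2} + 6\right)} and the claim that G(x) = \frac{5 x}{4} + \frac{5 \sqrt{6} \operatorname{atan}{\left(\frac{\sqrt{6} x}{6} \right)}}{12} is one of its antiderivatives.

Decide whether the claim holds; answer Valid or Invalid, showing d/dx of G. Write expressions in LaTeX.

Invalid: d/dx[G] - f = \frac{5}{4}, which is not 0.

d/dx[G] = \frac{5 x^{2} + 40}{4 x^{2} + 24}
d/dx[G] - f(x) = \frac{5}{4} != 0.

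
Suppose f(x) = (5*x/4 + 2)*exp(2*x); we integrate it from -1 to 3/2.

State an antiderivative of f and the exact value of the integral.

f has the shape u'v + uv' for u = 5*x/8 + 11/16 and v = exp(2*x) — it is the derivative of the product u*v.
F(x) = (10*x + 11)*exp(2*x)/16 is an antiderivative of f.
Check: d/dx[(10*x + 11)*exp(2*x)/16] = 5*x*exp(2*x)/4 + 2*exp(2*x), which equals f(x).
F(3/2) = 13*exp(3)/8; F(-1) = exp(-2)/16.
Integral = F(3/2) - F(-1) = -exp(-2)/16 + 13*exp(3)/8.

Antiderivative: F(x) = (10*x + 11)*exp(2*x)/16; value = -exp(-2)/16 + 13*exp(3)/8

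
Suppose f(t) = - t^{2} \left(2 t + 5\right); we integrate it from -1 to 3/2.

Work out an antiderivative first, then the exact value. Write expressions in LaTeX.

A first test for any F(t): its t-derivative must equal f(t) identically.
F(t) = \frac{t^{3} \left(- 3 t - 10\right)}{6} is an antiderivative of f.
Check: d/dt[\frac{t^{3} \left(- 3 t - 10\right)}{6}] = - 2 t^{3} - 5 t^{2}, which equals f(t).
F(3/2) = - \frac{261}{32}; F(-1) = \frac{7}{6}.
Integral = F(3/2) - F(-1) = - \frac{895}{96}.

Antiderivative: F(t) = \frac{t^{3} \left(- 3 t - 10\right)}{6}; value = - \frac{895}{96}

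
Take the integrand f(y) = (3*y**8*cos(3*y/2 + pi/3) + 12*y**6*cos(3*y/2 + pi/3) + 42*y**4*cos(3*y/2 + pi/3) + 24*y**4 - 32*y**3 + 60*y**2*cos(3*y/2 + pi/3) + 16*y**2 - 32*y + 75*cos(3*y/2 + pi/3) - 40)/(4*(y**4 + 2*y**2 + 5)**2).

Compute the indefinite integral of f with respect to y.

F(y) = (2 - 2*y)/(y**4 + 2*y**2 + 5) + sin(3*y/2 + pi/3)/2 + C

Since d/dy undoes antidifferentiation here, F'(y) = f(y) is required of F(y).
Check: d/dy[(2 - 2*y)/(y**4 + 2*y**2 + 5) + sin(3*y/2 + pi/3)/2] = (3*y**8*cos(3*y/2 + pi/3) + 12*y**6*cos(3*y/2 + pi/3) + 42*y**4*cos(3*y/2 + pi/3) + 24*y**4 - 32*y**3 + 60*y**2*cos(3*y/2 + pi/3) + 16*y**2 - 32*y + 75*cos(3*y/2 + pi/3) - 40)/(4*y**8 + 16*y**6 + 56*y**4 + 80*y**2 + 100), which equals f(y).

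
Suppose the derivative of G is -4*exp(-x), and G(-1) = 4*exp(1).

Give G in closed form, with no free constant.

Recover the given G'(x) by differentiating a candidate G(x); any mismatch rules it out.
A general antiderivative is 4*exp(-x) + C.
The condition gives C = 4*exp(1) - (4*exp(1)) = 0.
So G(x) = 4*exp(-x).
Check: d/dx[4*exp(-x)] = -4*exp(-x) = G'(x).

G(x) = 4*exp(-x)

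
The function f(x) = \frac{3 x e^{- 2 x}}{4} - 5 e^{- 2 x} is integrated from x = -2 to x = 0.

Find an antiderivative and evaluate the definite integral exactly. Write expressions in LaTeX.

Antiderivative: F(x) = - \frac{3 x e^{- 2 x}}{8} + \frac{37 e^{- 2 x}}{16}; value = \frac{37}{16} - \frac{49 e^{4}}{16}

f has the shape u'v + uv' for u = \frac{37}{16} - \frac{3 x}{8} and v = e^{- 2 x} — it is the derivative of the product u*v.
F(x) = - \frac{3 x e^{- 2 x}}{8} + \frac{37 e^{- 2 x}}{16} is an antiderivative of f.
Check: d/dx[- \frac{3 x e^{- 2 x}}{8} + \frac{37 e^{- 2 x}}{16}] = \frac{\left(3 x - 20\right) e^{- 2 x}}{4}, which equals f(x).
F(0) = \frac{37}{16}; F(-2) = \frac{49 e^{4}}{16}.
Integral = F(0) - F(-2) = \frac{37}{16} - \frac{49 e^{4}}{16}.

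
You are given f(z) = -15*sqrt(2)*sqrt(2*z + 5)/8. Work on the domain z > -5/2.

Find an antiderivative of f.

Any candidate F(z) must reproduce f(z) exactly when differentiated.
Check: d/dz[-5*sqrt(2)*(2*z + 5)**(3/2)/8] = -15*sqrt(2)*sqrt(2*z + 5)/8 = f(z).

An antiderivative is F(z) = -5*sqrt(2)*(2*z + 5)**(3/2)/8.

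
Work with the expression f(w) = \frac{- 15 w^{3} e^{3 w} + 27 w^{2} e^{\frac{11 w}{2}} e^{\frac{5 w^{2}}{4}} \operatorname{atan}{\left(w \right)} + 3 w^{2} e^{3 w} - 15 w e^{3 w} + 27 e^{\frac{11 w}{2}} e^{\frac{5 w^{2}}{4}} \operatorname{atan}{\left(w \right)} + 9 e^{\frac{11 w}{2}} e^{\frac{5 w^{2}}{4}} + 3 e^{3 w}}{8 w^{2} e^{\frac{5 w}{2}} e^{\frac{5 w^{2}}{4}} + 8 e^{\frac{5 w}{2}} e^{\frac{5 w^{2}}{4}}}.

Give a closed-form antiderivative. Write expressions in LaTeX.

f has the shape u'v + uv' for u = \frac{3 e^{- \frac{5 w^{2}}{4} - \frac{5 w}{2}}}{4} + \frac{9 \operatorname{atan}{\left(w \right)}}{8} and v = e^{3 w} — it is the derivative of the product u*v.
Check: d/dw[\frac{3 \left(2 e^{- \frac{5 w^{2}}{4} - \frac{5 w}{2}} + 3 \operatorname{atan}{\left(w \right)}\right) e^{3 w}}{8}] = \frac{- 15 w^{3} e^{3 w} + 27 w^{2} e^{\frac{11 w}{2}} e^{\frac{5 w^{2}}{4}} \operatorname{atan}{\left(w \right)} + 3 w^{2} e^{3 w} - 15 w e^{3 w} + 27 e^{\frac{11 w}{2}} e^{\frac{5 w^{2}}{4}} \operatorname{atan}{\left(w \right)} + 9 e^{\frac{11 w}{2}} e^{\frac{5 w^{2}}{4}} + 3 e^{3 w}}{8 w^{2} e^{\frac{5 w}{2}} e^{\frac{5 w^{2}}{4}} + 8 e^{\frac{5 w}{2}} e^{\frac{5 w^{2}}{4}}} = f(w).

An antiderivative is F(w) = \frac{3 \left(2 e^{- \frac{5 w^{2}}{4} - \frac{5 w}{2}} + 3 \operatorname{atan}{\left(w \right)}\right) e^{3 w}}{8}.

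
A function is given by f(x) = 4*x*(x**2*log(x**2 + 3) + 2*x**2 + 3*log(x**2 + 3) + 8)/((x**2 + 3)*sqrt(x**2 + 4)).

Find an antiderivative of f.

An antiderivative is F(x) = 4*sqrt(x**2 + 4)*log(x**2 + 3).

f has the shape u'v + uv' for u = 4*sqrt(x**2 + 4) and v = log(x**2 + 3) — it is the derivative of the product u*v.
Check: d/dx[4*sqrt(x**2 + 4)*log(x**2 + 3)] = (4*x**3*log(x**2 + 3) + 8*x**3 + 12*x*log(x**2 + 3) + 32*x)/(x**2*sqrt(x**2 + 4) + 3*sqrt(x**2 + 4)), which equals f(x).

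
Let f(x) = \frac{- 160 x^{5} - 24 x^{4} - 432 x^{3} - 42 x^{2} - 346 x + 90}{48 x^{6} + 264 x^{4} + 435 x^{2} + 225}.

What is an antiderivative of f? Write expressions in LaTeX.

An antiderivative is F(x) = \frac{2 x}{4 x^{2} + 5} - \frac{5 \log{\left(x^{2} + 3 \right)}}{3} + \frac{4}{12 x^{2} + 15}.

An antiderivative F(x) passes only if d/dx[F] lands on f(x) exactly.
Check: d/dx[\frac{2 x}{4 x^{2} + 5} - \frac{5 \log{\left(x^{2} + 3 \right)}}{3} + \frac{4}{12 x^{2} + 15}] = \frac{- 160 x^{5} - 24 x^{4} - 432 x^{3} - 42 x^{2} - 346 x + 90}{48 x^{6} + 264 x^{4} + 435 x^{2} + 225} = f(x).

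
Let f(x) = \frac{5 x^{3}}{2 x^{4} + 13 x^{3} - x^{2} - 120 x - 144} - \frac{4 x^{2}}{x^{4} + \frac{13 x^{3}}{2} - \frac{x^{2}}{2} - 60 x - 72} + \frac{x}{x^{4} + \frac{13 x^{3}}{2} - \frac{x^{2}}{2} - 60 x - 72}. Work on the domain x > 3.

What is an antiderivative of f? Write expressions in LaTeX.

An antiderivative is F(x) = \frac{1150 x \log{\left(x - 3 \right)} + 4949 x \log{\left(x + \frac{3}{2} \right)} + 12276 x \log{\left(x + 4 \right)} + 4600 \log{\left(x - 3 \right)} + 19796 \log{\left(x + \frac{3}{2} \right)} + 49104 \log{\left(x + 4 \right)} + 95760}{7350 \left(x + 4\right)}.

The denominator factors as \left(x - 3\right) \left(x + 4\right)^{2} \left(2 x + 3\right); partial fractions split f into directly integrable pieces: \frac{101}{75 \left(2 x + 3\right)} + \frac{2046}{1225 \left(x + 4\right)} - \frac{456}{35 \left(x + 4\right)^{2}} + \frac{23}{147 \left(x - 3\right)}.
Check: d/dx[\frac{1150 x \log{\left(x - 3 \right)} + 4949 x \log{\left(x + \frac{3}{2} \right)} + 12276 x \log{\left(x + 4 \right)} + 4600 \log{\left(x - 3 \right)} + 19796 \log{\left(x + \frac{3}{2} \right)} + 49104 \log{\left(x + 4 \right)} + 95760}{7350 \left(x + 4\right)}] = \frac{5 x^{3} - 8 x^{2} + 2 x}{2 x^{4} + 13 x^{3} - x^{2} - 120 x - 144}, which equals f(x).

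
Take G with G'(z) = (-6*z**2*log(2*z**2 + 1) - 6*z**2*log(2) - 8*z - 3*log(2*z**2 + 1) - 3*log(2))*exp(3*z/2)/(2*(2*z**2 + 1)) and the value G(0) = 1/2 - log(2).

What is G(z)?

G(z) = -(2*exp(3*z/2)*log(4*z**2 + 2) - 1)/2

Recognize the product-rule pattern: G'(z) = u'v + uv' with u = -exp(3*z/2), v = log(4*z**2 + 2), so integration by parts undoes it.
A general antiderivative is -exp(3*z/2)*log(4*z**2 + 2) + C.
The condition gives C = 1/2 - log(2) - (-log(2)) = 1/2.
So G(z) = -(2*exp(3*z/2)*log(4*z**2 + 2) - 1)/2.
Check: d/dz[-(2*exp(3*z/2)*log(4*z**2 + 2) - 1)/2] = (-6*z**2*exp(3*z/2)*log(2*z**2 + 1) - 6*z**2*exp(3*z/2)*log(2) - 8*z*exp(3*z/2) - 3*exp(3*z/2)*log(2*z**2 + 1) - 3*exp(3*z/2)*log(2))/(4*z**2 + 2), which equals G'(z).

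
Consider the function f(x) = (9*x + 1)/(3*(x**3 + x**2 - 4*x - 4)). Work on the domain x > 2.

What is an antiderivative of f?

An antiderivative is F(x) = 19*log(x - 2)/36 + 8*log(x + 1)/9 - 17*log(x + 2)/12.

The denominator factors as 3*(x - 2)*(x + 1)*(x + 2); partial fractions split f into directly integrable pieces: -17/(12*(x + 2)) + 8/(9*(x + 1)) + 19/(36*(x - 2)).
Check: d/dx[19*log(x - 2)/36 + 8*log(x + 1)/9 - 17*log(x + 2)/12] = (9*x + 1)/(3*x**3 + 3*x**2 - 12*x - 12), which equals f(x).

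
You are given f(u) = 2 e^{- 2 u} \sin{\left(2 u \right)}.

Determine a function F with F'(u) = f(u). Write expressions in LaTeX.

A first test for any F(u): its u-derivative must equal f(u) identically.
Check: d/du[- \frac{e^{- 2 u} \sin{\left(2 u \right)}}{2} - \frac{e^{- 2 u} \cos{\left(2 u \right)}}{2}] = 2 e^{- 2 u} \sin{\left(2 u \right)} = f(u).

An antiderivative is F(u) = - \frac{e^{- 2 u} \sin{\left(2 u \right)}}{2} - \frac{e^{- 2 u} \cos{\left(2 u \right)}}{2}.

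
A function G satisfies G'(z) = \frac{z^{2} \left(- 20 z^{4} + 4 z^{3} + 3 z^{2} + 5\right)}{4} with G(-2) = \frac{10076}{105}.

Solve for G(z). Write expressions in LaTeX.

G(z) = \frac{- 300 z^{7} + 70 z^{6} + 63 z^{5} + 175 z^{3} + 840}{420}

Differentiate the proposed G(z) back; it has to land on the given G'(z).
A general antiderivative is - \frac{5 z^{7}}{7} + \frac{z^{6}}{6} + \frac{3 z^{5}}{20} + \frac{5 z^{3}}{12} + C.
The condition gives C = \frac{10076}{105} - (\frac{9866}{105}) = 2.
So G(z) = \frac{- 300 z^{7} + 70 z^{6} + 63 z^{5} + 175 z^{3} + 840}{420}.
Check: d/dz[\frac{- 300 z^{7} + 70 z^{6} + 63 z^{5} + 175 z^{3} + 840}{420}] = - 5 z^{6} + z^{5} + \frac{3 z^{4}}{4} + \frac{5 z^{2}}{4}, which equals G'(z).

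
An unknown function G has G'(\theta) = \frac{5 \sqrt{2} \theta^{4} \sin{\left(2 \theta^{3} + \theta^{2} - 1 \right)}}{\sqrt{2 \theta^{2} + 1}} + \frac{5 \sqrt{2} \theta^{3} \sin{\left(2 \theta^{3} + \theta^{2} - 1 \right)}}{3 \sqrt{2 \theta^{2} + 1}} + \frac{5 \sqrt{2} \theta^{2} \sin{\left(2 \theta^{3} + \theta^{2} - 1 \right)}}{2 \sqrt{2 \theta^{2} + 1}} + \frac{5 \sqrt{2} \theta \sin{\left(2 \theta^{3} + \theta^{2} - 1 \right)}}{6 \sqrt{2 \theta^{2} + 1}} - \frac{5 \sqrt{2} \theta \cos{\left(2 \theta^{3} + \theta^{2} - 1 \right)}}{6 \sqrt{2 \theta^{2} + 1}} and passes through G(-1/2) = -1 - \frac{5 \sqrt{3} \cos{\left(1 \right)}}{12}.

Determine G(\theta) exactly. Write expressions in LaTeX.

Recognize the product-rule pattern: G'(\theta) = u'v + uv' with u = - \frac{5 \sqrt{\theta^{2} + \frac{1}{2}}}{6}, v = \cos{\left(2 \theta^{3} + \theta^{2} - 1 \right)}, so integration by parts undoes it.
A general antiderivative is - \frac{5 \sqrt{\theta^{2} + \frac{1}{2}} \cos{\left(2 \theta^{3} + \theta^{2} - 1 \right)}}{6} + C.
The condition gives C = -1 - \frac{5 \sqrt{3} \cos{\left(1 \right)}}{12} - (- \frac{5 \sqrt{3} \cos{\left(1 \right)}}{12}) = -1.
So G(\theta) = - \frac{5 \sqrt{\theta^{2} + \frac{1}{2}} \cos{\left(2 \theta^{3} + \theta^{2} - 1 \right)}}{6} - 1.
Check: d/d\theta[- \frac{5 \sqrt{\theta^{2} + \frac{1}{2}} \cos{\left(2 \theta^{3} + \theta^{2} - 1 \right)}}{6} - 1] = \frac{\sqrt{2} \left(30 \theta^{4} \sin{\left(2 \theta^{3} + \theta^{2} - 1 \right)} + 10 \theta^{3} \sin{\left(2 \theta^{3} + \theta^{2} - 1 \right)} + 15 \theta^{2} \sin{\left(2 \theta^{3} + \theta^{2} - 1 \right)} + 5 \theta \sin{\left(2 \theta^{3} + \theta^{2} - 1 \right)} - 5 \theta \cos{\left(2 \theta^{3} + \theta^{2} - 1 \right)}\right)}{6 \sqrt{2 \theta^{2} + 1}}, which equals G'(\theta).

G(\theta) = - \frac{5 \sqrt{\theta^{2} + \frac{1}{2}} \cos{\left(2 \theta^{3} + \theta^{2} - 1 \right)}}{6} - 1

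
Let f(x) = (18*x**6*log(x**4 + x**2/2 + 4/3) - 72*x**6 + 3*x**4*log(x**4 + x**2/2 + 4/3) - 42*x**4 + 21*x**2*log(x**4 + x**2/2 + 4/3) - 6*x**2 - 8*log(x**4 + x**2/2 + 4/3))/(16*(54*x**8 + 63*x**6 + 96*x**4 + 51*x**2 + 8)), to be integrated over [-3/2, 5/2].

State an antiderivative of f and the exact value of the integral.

Differentiate the proposed F(x) back; it has to land on f(x) exactly.
F(x) = -x*log(x**4 + x**2/2 + 4/3)/(48*x**2 + 16) is an antiderivative of f.
Check: d/dx[-x*log(x**4 + x**2/2 + 4/3)/(48*x**2 + 16)] = (18*x**6*log(x**4 + x**2/2 + 4/3) - 72*x**6 + 3*x**4*log(x**4 + x**2/2 + 4/3) - 42*x**4 + 21*x**2*log(x**4 + x**2/2 + 4/3) - 6*x**2 - 8*log(x**4 + x**2/2 + 4/3))/(864*x**8 + 1008*x**6 + 1536*x**4 + 816*x**2 + 128), which equals f(x).
F(5/2) = -5*log(2089/48)/632; F(-3/2) = 3*log(361/48)/248.
Integral = F(5/2) - F(-3/2) = -5*log(2089/48)/632 - 3*log(361/48)/248.

Antiderivative: F(x) = -x*log(x**4 + x**2/2 + 4/3)/(48*x**2 + 16); value = -5*log(2089/48)/632 - 3*log(361/48)/248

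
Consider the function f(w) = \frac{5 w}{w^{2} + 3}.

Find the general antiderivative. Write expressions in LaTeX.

F(w) = \frac{5 \log{\left(2 w^{2} + 6 \right)}}{2} + C

The substitution u = 2 w^{2} + 6 works: f is exactly (dF/du)*(du/dw) for that inner function.
Check: d/dw[\frac{5 \log{\left(2 w^{2} + 6 \right)}}{2}] = \frac{5 w}{w^{2} + 3} = f(w).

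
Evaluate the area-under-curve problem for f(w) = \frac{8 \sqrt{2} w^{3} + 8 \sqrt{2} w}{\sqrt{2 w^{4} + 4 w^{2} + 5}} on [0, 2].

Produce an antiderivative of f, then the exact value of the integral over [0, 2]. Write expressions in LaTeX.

The substitution u = w^{4} + 2 w^{2} + \frac{5}{2} works: f is exactly (dF/du)*(du/dw) for that inner function.
F(w) = 4 \sqrt{w^{4} + 2 w^{2} + \frac{5}{2}} is an antiderivative of f.
Check: d/dw[4 \sqrt{w^{4} + 2 w^{2} + \frac{5}{2}}] = \frac{8 \sqrt{2} w^{3} + 8 \sqrt{2} w}{\sqrt{2 w^{4} + 4 w^{2} + 5}} = f(w).
F(2) = 2 \sqrt{106}; F(0) = 2 \sqrt{10}.
Integral = F(2) - F(0) = - 2 \sqrt{10} + 2 \sqrt{106}.

Antiderivative: F(w) = 4 \sqrt{w^{4} + 2 w^{2} + \frac{5}{2}}; value = - 2 \sqrt{10} + 2 \sqrt{106}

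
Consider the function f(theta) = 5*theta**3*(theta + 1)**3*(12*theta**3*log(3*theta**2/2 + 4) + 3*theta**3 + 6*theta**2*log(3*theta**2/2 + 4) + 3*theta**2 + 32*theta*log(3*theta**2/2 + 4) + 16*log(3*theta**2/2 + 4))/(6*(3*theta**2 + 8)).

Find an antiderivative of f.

An antiderivative is F(theta) = 5*theta**4*(theta + 1)**4*log(3*theta**2/2 + 4)/12.

Recognize the product-rule pattern: f = u'v + uv' with u = 5*(-theta**2 - theta)**4/12, v = log(3*theta**2/2 + 4), so integration by parts undoes it.
Check: d/dtheta[5*theta**4*(theta + 1)**4*log(3*theta**2/2 + 4)/12] = (60*theta**9*log(3*theta**2/2 + 4) + 15*theta**9 + 210*theta**8*log(3*theta**2/2 + 4) + 60*theta**8 + 430*theta**7*log(3*theta**2/2 + 4) + 90*theta**7 + 710*theta**6*log(3*theta**2/2 + 4) + 60*theta**6 + 750*theta**5*log(3*theta**2/2 + 4) + 15*theta**5 + 400*theta**4*log(3*theta**2/2 + 4) + 80*theta**3*log(3*theta**2/2 + 4))/(18*theta**2 + 48), which equals f(theta).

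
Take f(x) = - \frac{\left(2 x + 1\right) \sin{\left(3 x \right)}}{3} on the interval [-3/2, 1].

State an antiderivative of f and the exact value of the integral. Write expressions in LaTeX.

An antiderivative F(x) passes only if d/dx[F] lands on f(x) exactly.
F(x) = \frac{6 x \cos{\left(3 x \right)} - 2 \sin{\left(3 x \right)} + 3 \cos{\left(3 x \right)}}{27} is an antiderivative of f.
Check: d/dx[\frac{6 x \cos{\left(3 x \right)} - 2 \sin{\left(3 x \right)} + 3 \cos{\left(3 x \right)}}{27}] = - \frac{2 x \sin{\left(3 x \right)}}{3} - \frac{\sin{\left(3 x \right)}}{3}, which equals f(x).
F(1) = \frac{\cos{\left(3 \right)}}{3} - \frac{2 \sin{\left(3 \right)}}{27}; F(-3/2) = \frac{2 \sin{\left(\frac{9}{2} \right)}}{27} - \frac{2 \cos{\left(\frac{9}{2} \right)}}{9}.
Integral = F(1) - F(-3/2) = \frac{\cos{\left(3 \right)}}{3} + \frac{2 \cos{\left(\frac{9}{2} \right)}}{9} - \frac{2 \sin{\left(3 \right)}}{27} - \frac{2 \sin{\left(\frac{9}{2} \right)}}{27}.

Antiderivative: F(x) = \frac{6 x \cos{\left(3 x \right)} - 2 \sin{\left(3 x \right)} + 3 \cos{\left(3 x \right)}}{27}; value = \frac{\cos{\left(3 \right)}}{3} + \frac{2 \cos{\left(\frac{9}{2} \right)}}{9} - \frac{2 \sin{\left(3 \right)}}{27} - \frac{2 \sin{\left(\frac{9}{2} \right)}}{27}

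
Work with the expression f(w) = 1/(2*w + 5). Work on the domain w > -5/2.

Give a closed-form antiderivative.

An antiderivative is F(w) = log(w + 5/2)/2.

Whatever form F(w) takes, F'(w) = f(w) is non-negotiable.
Check: d/dw[log(w + 5/2)/2] = 1/(2*w + 5) = f(w).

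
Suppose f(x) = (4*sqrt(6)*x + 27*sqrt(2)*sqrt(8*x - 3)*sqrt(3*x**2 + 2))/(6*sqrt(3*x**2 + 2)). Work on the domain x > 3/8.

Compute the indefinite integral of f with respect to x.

F(x) = 3*(4*x - 3/2)**(3/2)/2 + 4*sqrt(x**2/2 + 1/3)/3 + C

An antiderivative F(x) passes only if d/dx[F] lands on f(x) exactly.
Check: d/dx[3*(4*x - 3/2)**(3/2)/2 + 4*sqrt(x**2/2 + 1/3)/3] = sqrt(2)*(4*sqrt(3)*x + 27*sqrt(8*x - 3)*sqrt(3*x**2 + 2))/(6*sqrt(3*x**2 + 2)), which equals f(x).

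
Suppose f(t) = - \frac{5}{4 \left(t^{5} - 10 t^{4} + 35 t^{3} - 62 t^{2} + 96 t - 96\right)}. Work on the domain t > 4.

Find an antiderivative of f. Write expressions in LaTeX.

The denominator factors as 4 \left(t - 4\right)^{2} \left(t - 2\right) \left(t^{2} + 3\right); partial fractions split f into directly integrable pieces: \frac{5 \left(29 t + 2\right)}{10108 \left(t^{2} + 3\right)} - \frac{5}{112 \left(t - 2\right)} + \frac{175}{5776 \left(t - 4\right)} - \frac{5}{152 \left(t - 4\right)^{2}}.
Check: d/dt[\frac{5 \left(735 t \log{\left(t - 4 \right)} - 1083 t \log{\left(t - 2 \right)} + 174 t \log{\left(t^{2} + 3 \right)} + 8 \sqrt{3} t \operatorname{atan}{\left(\frac{\sqrt{3} t}{3} \right)} - 2940 \log{\left(t - 4 \right)} + 4332 \log{\left(t - 2 \right)} - 696 \log{\left(t^{2} + 3 \right)} - 32 \sqrt{3} \operatorname{atan}{\left(\frac{\sqrt{3} t}{3} \right)} + 798\right)}{121296 \left(t - 4\right)}] = - \frac{5}{4 t^{5} - 40 t^{4} + 140 t^{3} - 248 t^{2} + 384 t - 384}, which equals f(t).

An antiderivative is F(t) = \frac{5 \left(735 t \log{\left(t - 4 \right)} - 1083 t \log{\left(t - 2 \right)} + 174 t \log{\left(t^{2} + 3 \right)} + 8 \sqrt{3} t \operatorname{atan}{\left(\frac{\sqrt{3} t}{3} \right)} - 2940 \log{\left(t - 4 \right)} + 4332 \log{\left(t - 2 \right)} - 696 \log{\left(t^{2} + 3 \right)} - 32 \sqrt{3} \operatorname{atan}{\left(\frac{\sqrt{3} t}{3} \right)} + 798\right)}{121296 \left(t - 4\right)}.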